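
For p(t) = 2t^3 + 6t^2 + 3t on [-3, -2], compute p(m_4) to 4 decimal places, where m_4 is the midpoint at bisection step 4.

m = -2.5, p(m) = -1.25 (−); new bracket [-2.5, -2]
m = -2.25, p(m) = 0.84375 (+); new bracket [-2.5, -2.25]
m = -2.375, p(m) = -0.074219 (−); new bracket [-2.375, -2.25]
m = -2.3125, p(m) = 0.4155 (+); new bracket [-2.375, -2.3125]

0.4155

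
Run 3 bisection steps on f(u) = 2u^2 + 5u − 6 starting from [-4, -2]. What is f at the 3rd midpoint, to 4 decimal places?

u = -3 gives f = -3, negative; keep [-4, -3]
u = -3.5 gives f = 1, positive; keep [-3.5, -3]
u = -3.25 gives f = -1.125, negative; keep [-3.5, -3.25]

-1.1250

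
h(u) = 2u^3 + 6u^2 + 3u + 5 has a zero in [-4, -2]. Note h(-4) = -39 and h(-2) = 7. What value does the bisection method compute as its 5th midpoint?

midpoint -3: h = -4 < 0 → [-3, -2]
midpoint -2.5: h = 3.75 > 0 → [-3, -2.5]
midpoint -2.75: h = 0.53125 > 0 → [-3, -2.75]
midpoint -2.875: h = -1.5586 < 0 → [-2.875, -2.75]
midpoint -2.8125: h = -0.4712 < 0 → [-2.8125, -2.75]

-2.8125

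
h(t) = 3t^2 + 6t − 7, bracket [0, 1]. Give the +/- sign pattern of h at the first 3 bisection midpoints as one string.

h(0.5) = -3.25 < 0, so the root lies in [0.5, 1]
h(0.75) = -0.8125 < 0, so the root lies in [0.75, 1]
h(0.875) = 0.546875 > 0, so the root lies in [0.75, 0.875]

--+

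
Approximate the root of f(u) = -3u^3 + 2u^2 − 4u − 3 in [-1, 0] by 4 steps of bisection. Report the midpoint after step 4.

-0.5625

f(-0.5) = -0.125 < 0, so the root lies in [-1, -0.5]
f(-0.75) = 2.390625 > 0, so the root lies in [-0.75, -0.5]
f(-0.625) = 1.013672 > 0, so the root lies in [-0.625, -0.5]
f(-0.5625) = 0.4167 > 0, so the root lies in [-0.5625, -0.5]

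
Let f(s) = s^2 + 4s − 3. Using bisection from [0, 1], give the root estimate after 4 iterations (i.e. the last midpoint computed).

0.6875

midpoint 0.5: f = -0.75 < 0 → [0.5, 1]
midpoint 0.75: f = 0.5625 > 0 → [0.5, 0.75]
midpoint 0.625: f = -0.109375 < 0 → [0.625, 0.75]
midpoint 0.6875: f = 0.2227 > 0 → [0.625, 0.6875]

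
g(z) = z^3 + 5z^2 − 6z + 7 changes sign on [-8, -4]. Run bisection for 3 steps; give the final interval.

z = -6 gives g = 7, positive; keep [-8, -6]
z = -7 gives g = -49, negative; keep [-7, -6]
z = -6.5 gives g = -17.375, negative; keep [-6.5, -6]

[-6.5, -6]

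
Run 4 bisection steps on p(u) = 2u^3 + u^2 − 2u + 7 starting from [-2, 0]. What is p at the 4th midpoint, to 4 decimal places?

u = -1 gives p = 8, positive; keep [-2, -1]
u = -1.5 gives p = 5.5, positive; keep [-2, -1.5]
u = -1.75 gives p = 2.84375, positive; keep [-2, -1.75]
u = -1.875 gives p = 1.082, positive; keep [-2, -1.875]

1.0820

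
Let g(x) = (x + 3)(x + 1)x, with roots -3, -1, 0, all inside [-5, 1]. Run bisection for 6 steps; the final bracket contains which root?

g(-2) = 2 > 0, so the root lies in [-5, -2]
g(-3.5) = -4.375 < 0, so the root lies in [-3.5, -2]
g(-2.75) = 1.203125 > 0, so the root lies in [-3.5, -2.75]
g(-3.125) = -0.8301 < 0, so the root lies in [-3.125, -2.75]
g(-2.9375) = 0.3557 > 0, so the root lies in [-3.125, -2.9375]
g(-3.03125) = -0.1924 < 0, so the root lies in [-3.03125, -2.9375]

-3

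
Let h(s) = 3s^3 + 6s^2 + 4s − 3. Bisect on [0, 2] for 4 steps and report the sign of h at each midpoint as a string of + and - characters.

midpoint 1: h = 10 > 0 → [0, 1]
midpoint 0.5: h = 0.875 > 0 → [0, 0.5]
midpoint 0.25: h = -1.578125 < 0 → [0.25, 0.5]
midpoint 0.375: h = -0.498 < 0 → [0.375, 0.5]

++--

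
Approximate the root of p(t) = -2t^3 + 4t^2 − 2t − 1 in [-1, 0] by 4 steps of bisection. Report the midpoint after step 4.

p(-0.5) = 1.25 > 0, so the root lies in [-0.5, 0]
p(-0.25) = -0.21875 < 0, so the root lies in [-0.5, -0.25]
p(-0.375) = 0.417969 > 0, so the root lies in [-0.375, -0.25]
p(-0.3125) = 0.0767 > 0, so the root lies in [-0.3125, -0.25]

-0.3125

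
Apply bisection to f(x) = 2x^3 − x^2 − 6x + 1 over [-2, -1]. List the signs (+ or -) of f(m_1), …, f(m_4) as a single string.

x = -1.5 gives f = 1, positive; keep [-2, -1.5]
x = -1.75 gives f = -2.28125, negative; keep [-1.75, -1.5]
x = -1.625 gives f = -0.472656, negative; keep [-1.625, -1.5]
x = -1.5625 gives f = 0.3042, positive; keep [-1.625, -1.5625]

+--+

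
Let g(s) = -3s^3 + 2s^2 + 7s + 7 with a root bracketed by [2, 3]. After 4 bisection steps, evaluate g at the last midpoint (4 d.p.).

0.4802

s = 2.5 gives g = -9.875, negative; keep [2, 2.5]
s = 2.25 gives g = -1.296875, negative; keep [2, 2.25]
s = 2.125 gives g = 2.119141, positive; keep [2.125, 2.25]
s = 2.1875 gives g = 0.4802, positive; keep [2.1875, 2.25]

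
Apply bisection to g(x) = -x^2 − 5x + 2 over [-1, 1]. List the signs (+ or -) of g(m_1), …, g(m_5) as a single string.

midpoint 0: g = 2 > 0 → [0, 1]
midpoint 0.5: g = -0.75 < 0 → [0, 0.5]
midpoint 0.25: g = 0.6875 > 0 → [0.25, 0.5]
midpoint 0.375: g = -0.0156 < 0 → [0.25, 0.375]
midpoint 0.3125: g = 0.3398 > 0 → [0.3125, 0.375]

+-+-+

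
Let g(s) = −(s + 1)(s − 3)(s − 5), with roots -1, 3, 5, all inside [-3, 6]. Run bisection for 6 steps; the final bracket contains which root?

m = 1.5, g(m) = -13.125 (−); new bracket [-3, 1.5]
m = -0.75, g(m) = -5.390625 (−); new bracket [-3, -0.75]
m = -1.875, g(m) = 29.326172 (+); new bracket [-1.875, -0.75]
m = -1.3125, g(m) = 8.5071 (+); new bracket [-1.3125, -0.75]
m = -1.03125, g(m) = 0.7598 (+); new bracket [-1.03125, -0.75]
m = -0.890625, g(m) = -2.5067 (−); new bracket [-1.03125, -0.890625]

-1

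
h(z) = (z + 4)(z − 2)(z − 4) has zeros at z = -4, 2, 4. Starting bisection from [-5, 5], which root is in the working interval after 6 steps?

-4

z = 0 gives h = 32, positive; keep [-5, 0]
z = -2.5 gives h = 43.875, positive; keep [-5, -2.5]
z = -3.75 gives h = 11.140625, positive; keep [-5, -3.75]
z = -4.375 gives h = -20.0215, negative; keep [-4.375, -3.75]
z = -4.0625 gives h = -3.0549, negative; keep [-4.0625, -3.75]
z = -3.90625 gives h = 4.3778, positive; keep [-4.0625, -3.90625]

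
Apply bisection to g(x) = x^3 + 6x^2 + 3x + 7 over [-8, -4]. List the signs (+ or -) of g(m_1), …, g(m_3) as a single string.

g(-6) = -11 < 0, so the root lies in [-6, -4]
g(-5) = 17 > 0, so the root lies in [-6, -5]
g(-5.5) = 5.625 > 0, so the root lies in [-6, -5.5]

-++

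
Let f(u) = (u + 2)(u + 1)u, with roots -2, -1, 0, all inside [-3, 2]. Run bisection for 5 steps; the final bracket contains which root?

u = -0.5 gives f = -0.375, negative; keep [-0.5, 2]
u = 0.75 gives f = 3.609375, positive; keep [-0.5, 0.75]
u = 0.125 gives f = 0.298828, positive; keep [-0.5, 0.125]
u = -0.1875 gives f = -0.2761, negative; keep [-0.1875, 0.125]
u = -0.03125 gives f = -0.0596, negative; keep [-0.03125, 0.125]

0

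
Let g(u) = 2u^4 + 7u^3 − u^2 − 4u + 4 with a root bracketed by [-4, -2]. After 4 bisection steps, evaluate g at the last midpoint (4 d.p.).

-3.5015

m = -3, g(m) = -20 (−); new bracket [-4, -3]
m = -3.5, g(m) = 5.75 (+); new bracket [-3.5, -3]
m = -3.25, g(m) = -10.726562 (−); new bracket [-3.5, -3.25]
m = -3.375, g(m) = -3.5015 (−); new bracket [-3.5, -3.375]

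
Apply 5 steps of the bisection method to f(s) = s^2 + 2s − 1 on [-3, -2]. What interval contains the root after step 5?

[-2.4375, -2.40625]

midpoint -2.5: f = 0.25 > 0 → [-2.5, -2]
midpoint -2.25: f = -0.4375 < 0 → [-2.5, -2.25]
midpoint -2.375: f = -0.109375 < 0 → [-2.5, -2.375]
midpoint -2.4375: f = 0.0664 > 0 → [-2.4375, -2.375]
midpoint -2.40625: f = -0.0225 < 0 → [-2.4375, -2.40625]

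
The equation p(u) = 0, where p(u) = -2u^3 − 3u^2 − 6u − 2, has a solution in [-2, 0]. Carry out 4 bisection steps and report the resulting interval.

m = -1, p(m) = 3 (+); new bracket [-1, 0]
m = -0.5, p(m) = 0.5 (+); new bracket [-0.5, 0]
m = -0.25, p(m) = -0.65625 (−); new bracket [-0.5, -0.25]
m = -0.375, p(m) = -0.0664 (−); new bracket [-0.5, -0.375]

[-0.5, -0.375]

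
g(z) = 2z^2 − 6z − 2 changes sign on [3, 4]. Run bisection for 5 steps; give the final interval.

m = 3.5, g(m) = 1.5 (+); new bracket [3, 3.5]
m = 3.25, g(m) = -0.375 (−); new bracket [3.25, 3.5]
m = 3.375, g(m) = 0.53125 (+); new bracket [3.25, 3.375]
m = 3.3125, g(m) = 0.0703 (+); new bracket [3.25, 3.3125]
m = 3.28125, g(m) = -0.1543 (−); new bracket [3.28125, 3.3125]

[3.28125, 3.3125]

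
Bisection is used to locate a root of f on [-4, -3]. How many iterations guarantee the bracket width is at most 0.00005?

15

Width after n steps is 1/2^n. Need 2^n ≥ 1/0.00005 = 20000.
2^14 = 16384 < 20000 ≤ 2^15 = 32768, so n = 15.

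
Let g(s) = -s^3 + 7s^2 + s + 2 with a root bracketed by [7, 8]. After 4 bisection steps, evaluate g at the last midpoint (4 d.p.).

-0.4988

m = 7.5, g(m) = -18.625 (−); new bracket [7, 7.5]
m = 7.25, g(m) = -3.890625 (−); new bracket [7, 7.25]
m = 7.125, g(m) = 2.779297 (+); new bracket [7.125, 7.25]
m = 7.1875, g(m) = -0.4988 (−); new bracket [7.125, 7.1875]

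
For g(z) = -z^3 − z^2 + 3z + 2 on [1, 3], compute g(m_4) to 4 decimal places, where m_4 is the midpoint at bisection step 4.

m = 2, g(m) = -4 (−); new bracket [1, 2]
m = 1.5, g(m) = 0.875 (+); new bracket [1.5, 2]
m = 1.75, g(m) = -1.171875 (−); new bracket [1.5, 1.75]
m = 1.625, g(m) = -0.0566 (−); new bracket [1.5, 1.625]

-0.0566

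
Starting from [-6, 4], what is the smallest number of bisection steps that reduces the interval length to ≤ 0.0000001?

Width after n steps is 10/2^n. Need 2^n ≥ 10/0.0000001 = 100000000.
2^26 = 67108864 < 100000000 ≤ 2^27 = 134217728, so n = 27.

27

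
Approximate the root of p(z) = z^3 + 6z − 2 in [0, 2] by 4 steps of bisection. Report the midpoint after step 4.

midpoint 1: p = 5 > 0 → [0, 1]
midpoint 0.5: p = 1.125 > 0 → [0, 0.5]
midpoint 0.25: p = -0.484375 < 0 → [0.25, 0.5]
midpoint 0.375: p = 0.3027 > 0 → [0.25, 0.375]

0.375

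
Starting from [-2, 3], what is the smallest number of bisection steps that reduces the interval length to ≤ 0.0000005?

Width after n steps is 5/2^n. Need 2^n ≥ 5/0.0000005 = 10000000.
2^23 = 8388608 < 10000000 ≤ 2^24 = 16777216, so n = 24.

24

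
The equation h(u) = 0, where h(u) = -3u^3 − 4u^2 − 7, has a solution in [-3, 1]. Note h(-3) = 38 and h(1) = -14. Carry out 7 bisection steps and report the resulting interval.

h(-1) = -8 < 0, so the root lies in [-3, -1]
h(-2) = 1 > 0, so the root lies in [-2, -1]
h(-1.5) = -5.875 < 0, so the root lies in [-2, -1.5]
h(-1.75) = -3.1719 < 0, so the root lies in [-2, -1.75]
h(-1.875) = -1.2871 < 0, so the root lies in [-2, -1.875]
h(-1.9375) = -0.196 < 0, so the root lies in [-2, -1.9375]
h(-1.96875) = 0.3886 > 0, so the root lies in [-1.96875, -1.9375]

[-1.96875, -1.9375]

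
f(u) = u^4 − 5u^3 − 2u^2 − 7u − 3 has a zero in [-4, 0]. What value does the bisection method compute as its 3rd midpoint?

u = -2 gives f = 59, positive; keep [-2, 0]
u = -1 gives f = 8, positive; keep [-1, 0]
u = -0.5 gives f = 0.6875, positive; keep [-0.5, 0]

-0.5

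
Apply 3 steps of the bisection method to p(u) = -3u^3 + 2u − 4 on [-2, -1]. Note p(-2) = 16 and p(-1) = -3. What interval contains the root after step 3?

m = -1.5, p(m) = 3.125 (+); new bracket [-1.5, -1]
m = -1.25, p(m) = -0.640625 (−); new bracket [-1.5, -1.25]
m = -1.375, p(m) = 1.048828 (+); new bracket [-1.375, -1.25]

[-1.375, -1.25]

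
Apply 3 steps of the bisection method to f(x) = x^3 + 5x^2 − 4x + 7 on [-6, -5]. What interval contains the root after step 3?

[-6, -5.875]

midpoint -5.5: f = 13.875 > 0 → [-6, -5.5]
midpoint -5.75: f = 5.203125 > 0 → [-6, -5.75]
midpoint -5.875: f = 0.298828 > 0 → [-6, -5.875]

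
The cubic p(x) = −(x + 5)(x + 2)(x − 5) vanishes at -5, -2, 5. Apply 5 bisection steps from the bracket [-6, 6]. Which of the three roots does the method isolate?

x = 0 gives p = 50, positive; keep [0, 6]
x = 3 gives p = 80, positive; keep [3, 6]
x = 4.5 gives p = 30.875, positive; keep [4.5, 6]
x = 5.25 gives p = -18.5781, negative; keep [4.5, 5.25]
x = 4.875 gives p = 8.4863, positive; keep [4.875, 5.25]

5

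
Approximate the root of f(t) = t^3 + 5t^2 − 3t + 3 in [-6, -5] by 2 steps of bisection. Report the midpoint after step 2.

-5.75

m = -5.5, f(m) = 4.375 (+); new bracket [-6, -5.5]
m = -5.75, f(m) = -4.546875 (−); new bracket [-5.75, -5.5]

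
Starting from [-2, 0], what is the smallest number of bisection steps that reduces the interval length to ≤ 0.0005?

Width after n steps is 2/2^n. Need 2^n ≥ 2/0.0005 = 4000.
2^11 = 2048 < 4000 ≤ 2^12 = 4096, so n = 12.

12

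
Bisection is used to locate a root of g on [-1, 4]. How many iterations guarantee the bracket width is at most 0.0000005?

Width after n steps is 5/2^n. Need 2^n ≥ 5/0.0000005 = 10000000.
2^23 = 8388608 < 10000000 ≤ 2^24 = 16777216, so n = 24.

24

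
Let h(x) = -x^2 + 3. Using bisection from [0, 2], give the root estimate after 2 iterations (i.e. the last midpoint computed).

1.5

m = 1, h(m) = 2 (+); new bracket [1, 2]
m = 1.5, h(m) = 0.75 (+); new bracket [1.5, 2]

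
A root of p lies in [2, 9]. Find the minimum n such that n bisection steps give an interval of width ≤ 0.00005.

Width after n steps is 7/2^n. Need 2^n ≥ 7/0.00005 = 140000.
2^17 = 131072 < 140000 ≤ 2^18 = 262144, so n = 18.

18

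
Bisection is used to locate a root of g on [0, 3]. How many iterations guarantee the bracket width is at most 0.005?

10

Width after n steps is 3/2^n. Need 2^n ≥ 3/0.005 = 600.
2^9 = 512 < 600 ≤ 2^10 = 1024, so n = 10.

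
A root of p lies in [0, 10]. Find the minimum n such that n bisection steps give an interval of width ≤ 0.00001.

Width after n steps is 10/2^n. Need 2^n ≥ 10/0.00001 = 1000000.
2^19 = 524288 < 1000000 ≤ 2^20 = 1048576, so n = 20.

20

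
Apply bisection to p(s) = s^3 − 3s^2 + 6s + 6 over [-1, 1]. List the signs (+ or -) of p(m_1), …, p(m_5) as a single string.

++-++

p(0) = 6 > 0, so the root lies in [-1, 0]
p(-0.5) = 2.125 > 0, so the root lies in [-1, -0.5]
p(-0.75) = -0.609375 < 0, so the root lies in [-0.75, -0.5]
p(-0.625) = 0.834 > 0, so the root lies in [-0.75, -0.625]
p(-0.6875) = 0.1321 > 0, so the root lies in [-0.75, -0.6875]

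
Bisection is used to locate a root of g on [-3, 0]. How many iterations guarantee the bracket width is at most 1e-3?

12

Width after n steps is 3/2^n. Need 2^n ≥ 3/1e-3 = 3000.
2^11 = 2048 < 3000 ≤ 2^12 = 4096, so n = 12.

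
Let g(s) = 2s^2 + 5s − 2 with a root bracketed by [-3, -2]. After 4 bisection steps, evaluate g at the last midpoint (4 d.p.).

m = -2.5, g(m) = -2 (−); new bracket [-3, -2.5]
m = -2.75, g(m) = -0.625 (−); new bracket [-3, -2.75]
m = -2.875, g(m) = 0.15625 (+); new bracket [-2.875, -2.75]
m = -2.8125, g(m) = -0.2422 (−); new bracket [-2.875, -2.8125]

-0.2422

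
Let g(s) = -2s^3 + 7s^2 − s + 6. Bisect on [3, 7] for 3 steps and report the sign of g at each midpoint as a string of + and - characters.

--+

m = 5, g(m) = -74 (−); new bracket [3, 5]
m = 4, g(m) = -14 (−); new bracket [3, 4]
m = 3.5, g(m) = 2.5 (+); new bracket [3.5, 4]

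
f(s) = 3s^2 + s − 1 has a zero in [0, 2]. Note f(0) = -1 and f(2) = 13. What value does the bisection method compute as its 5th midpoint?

midpoint 1: f = 3 > 0 → [0, 1]
midpoint 0.5: f = 0.25 > 0 → [0, 0.5]
midpoint 0.25: f = -0.5625 < 0 → [0.25, 0.5]
midpoint 0.375: f = -0.2031 < 0 → [0.375, 0.5]
midpoint 0.4375: f = 0.0117 > 0 → [0.375, 0.4375]

0.4375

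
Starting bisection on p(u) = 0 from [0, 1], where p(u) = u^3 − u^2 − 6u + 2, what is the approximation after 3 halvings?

midpoint 0.5: p = -1.125 < 0 → [0, 0.5]
midpoint 0.25: p = 0.453125 > 0 → [0.25, 0.5]
midpoint 0.375: p = -0.337891 < 0 → [0.25, 0.375]

0.375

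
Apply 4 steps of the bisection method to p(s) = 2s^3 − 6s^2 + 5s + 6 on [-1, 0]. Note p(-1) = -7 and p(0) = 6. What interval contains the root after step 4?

p(-0.5) = 1.75 > 0, so the root lies in [-1, -0.5]
p(-0.75) = -1.96875 < 0, so the root lies in [-0.75, -0.5]
p(-0.625) = 0.042969 > 0, so the root lies in [-0.75, -0.625]
p(-0.6875) = -0.9233 < 0, so the root lies in [-0.6875, -0.625]

[-0.6875, -0.625]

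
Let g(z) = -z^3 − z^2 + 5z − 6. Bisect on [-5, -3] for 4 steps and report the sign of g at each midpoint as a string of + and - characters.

g(-4) = 22 > 0, so the root lies in [-4, -3]
g(-3.5) = 7.125 > 0, so the root lies in [-3.5, -3]
g(-3.25) = 1.515625 > 0, so the root lies in [-3.25, -3]
g(-3.125) = -0.873 < 0, so the root lies in [-3.25, -3.125]

+++-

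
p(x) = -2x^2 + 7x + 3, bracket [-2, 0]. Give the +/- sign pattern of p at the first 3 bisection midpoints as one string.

m = -1, p(m) = -6 (−); new bracket [-1, 0]
m = -0.5, p(m) = -1 (−); new bracket [-0.5, 0]
m = -0.25, p(m) = 1.125 (+); new bracket [-0.5, -0.25]

--+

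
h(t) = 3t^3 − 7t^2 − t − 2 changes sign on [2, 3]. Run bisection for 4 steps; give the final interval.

[2.5625, 2.625]

midpoint 2.5: h = -1.375 < 0 → [2.5, 3]
midpoint 2.75: h = 4.703125 > 0 → [2.5, 2.75]
midpoint 2.625: h = 1.404297 > 0 → [2.5, 2.625]
midpoint 2.5625: h = -0.0481 < 0 → [2.5625, 2.625]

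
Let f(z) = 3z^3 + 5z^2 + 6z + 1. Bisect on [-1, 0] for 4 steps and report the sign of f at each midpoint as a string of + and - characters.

--++

z = -0.5 gives f = -1.125, negative; keep [-0.5, 0]
z = -0.25 gives f = -0.234375, negative; keep [-0.25, 0]
z = -0.125 gives f = 0.322266, positive; keep [-0.25, -0.125]
z = -0.1875 gives f = 0.031, positive; keep [-0.25, -0.1875]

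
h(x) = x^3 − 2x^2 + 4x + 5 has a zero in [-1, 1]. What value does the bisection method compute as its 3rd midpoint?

m = 0, h(m) = 5 (+); new bracket [-1, 0]
m = -0.5, h(m) = 2.375 (+); new bracket [-1, -0.5]
m = -0.75, h(m) = 0.453125 (+); new bracket [-1, -0.75]

-0.75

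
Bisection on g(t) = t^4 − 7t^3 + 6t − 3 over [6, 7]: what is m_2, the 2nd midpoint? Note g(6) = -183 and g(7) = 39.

6.75

t = 6.5 gives g = -101.3125, negative; keep [6.5, 7]
t = 6.75 gives g = -39.386719, negative; keep [6.75, 7]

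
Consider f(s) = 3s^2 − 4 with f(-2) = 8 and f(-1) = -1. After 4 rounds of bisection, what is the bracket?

[-1.1875, -1.125]

f(-1.5) = 2.75 > 0, so the root lies in [-1.5, -1]
f(-1.25) = 0.6875 > 0, so the root lies in [-1.25, -1]
f(-1.125) = -0.203125 < 0, so the root lies in [-1.25, -1.125]
f(-1.1875) = 0.2305 > 0, so the root lies in [-1.1875, -1.125]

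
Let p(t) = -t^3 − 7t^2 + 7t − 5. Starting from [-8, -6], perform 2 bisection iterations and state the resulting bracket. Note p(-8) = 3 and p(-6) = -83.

p(-7) = -54 < 0, so the root lies in [-8, -7]
p(-7.5) = -29.375 < 0, so the root lies in [-8, -7.5]

[-8, -7.5]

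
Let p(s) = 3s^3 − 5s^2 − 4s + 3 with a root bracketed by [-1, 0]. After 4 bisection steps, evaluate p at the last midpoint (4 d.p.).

m = -0.5, p(m) = 3.375 (+); new bracket [-1, -0.5]
m = -0.75, p(m) = 1.921875 (+); new bracket [-1, -0.75]
m = -0.875, p(m) = 0.662109 (+); new bracket [-1, -0.875]
m = -0.9375, p(m) = -0.1165 (−); new bracket [-0.9375, -0.875]

-0.1165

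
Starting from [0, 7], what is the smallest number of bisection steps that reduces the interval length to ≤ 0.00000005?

28

Width after n steps is 7/2^n. Need 2^n ≥ 7/0.00000005 = 140000000.
2^27 = 134217728 < 140000000 ≤ 2^28 = 268435456, so n = 28.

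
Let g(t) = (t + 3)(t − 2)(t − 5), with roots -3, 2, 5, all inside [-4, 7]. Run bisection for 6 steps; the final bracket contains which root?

m = 1.5, g(m) = 7.875 (+); new bracket [-4, 1.5]
m = -1.25, g(m) = 35.546875 (+); new bracket [-4, -1.25]
m = -2.625, g(m) = 13.224609 (+); new bracket [-4, -2.625]
m = -3.3125, g(m) = -13.8 (−); new bracket [-3.3125, -2.625]
m = -2.96875, g(m) = 1.2373 (+); new bracket [-3.3125, -2.96875]
m = -3.140625, g(m) = -5.8849 (−); new bracket [-3.140625, -2.96875]

-3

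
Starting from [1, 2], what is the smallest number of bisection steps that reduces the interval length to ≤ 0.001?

10

Width after n steps is 1/2^n. Need 2^n ≥ 1/0.001 = 1000.
2^9 = 512 < 1000 ≤ 2^10 = 1024, so n = 10.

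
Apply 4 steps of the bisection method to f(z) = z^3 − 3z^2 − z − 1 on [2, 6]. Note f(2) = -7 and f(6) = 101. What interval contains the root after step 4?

m = 4, f(m) = 11 (+); new bracket [2, 4]
m = 3, f(m) = -4 (−); new bracket [3, 4]
m = 3.5, f(m) = 1.625 (+); new bracket [3, 3.5]
m = 3.25, f(m) = -1.6094 (−); new bracket [3.25, 3.5]

[3.25, 3.5]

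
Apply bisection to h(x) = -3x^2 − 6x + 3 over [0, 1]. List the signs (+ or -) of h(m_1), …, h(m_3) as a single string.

-++

x = 0.5 gives h = -0.75, negative; keep [0, 0.5]
x = 0.25 gives h = 1.3125, positive; keep [0.25, 0.5]
x = 0.375 gives h = 0.328125, positive; keep [0.375, 0.5]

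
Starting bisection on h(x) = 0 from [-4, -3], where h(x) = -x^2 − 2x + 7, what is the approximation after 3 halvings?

midpoint -3.5: h = 1.75 > 0 → [-4, -3.5]
midpoint -3.75: h = 0.4375 > 0 → [-4, -3.75]
midpoint -3.875: h = -0.265625 < 0 → [-3.875, -3.75]

-3.875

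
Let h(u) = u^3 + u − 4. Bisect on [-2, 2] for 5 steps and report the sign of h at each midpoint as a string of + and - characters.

--+--

midpoint 0: h = -4 < 0 → [0, 2]
midpoint 1: h = -2 < 0 → [1, 2]
midpoint 1.5: h = 0.875 > 0 → [1, 1.5]
midpoint 1.25: h = -0.7969 < 0 → [1.25, 1.5]
midpoint 1.375: h = -0.0254 < 0 → [1.375, 1.5]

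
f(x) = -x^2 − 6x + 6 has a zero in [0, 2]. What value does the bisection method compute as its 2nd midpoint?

x = 1 gives f = -1, negative; keep [0, 1]
x = 0.5 gives f = 2.75, positive; keep [0.5, 1]

0.5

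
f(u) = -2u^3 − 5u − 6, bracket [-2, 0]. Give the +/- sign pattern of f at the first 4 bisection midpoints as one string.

+---

u = -1 gives f = 1, positive; keep [-1, 0]
u = -0.5 gives f = -3.25, negative; keep [-1, -0.5]
u = -0.75 gives f = -1.40625, negative; keep [-1, -0.75]
u = -0.875 gives f = -0.2852, negative; keep [-1, -0.875]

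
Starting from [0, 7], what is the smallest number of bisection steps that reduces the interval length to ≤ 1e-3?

13

Width after n steps is 7/2^n. Need 2^n ≥ 7/1e-3 = 7000.
2^12 = 4096 < 7000 ≤ 2^13 = 8192, so n = 13.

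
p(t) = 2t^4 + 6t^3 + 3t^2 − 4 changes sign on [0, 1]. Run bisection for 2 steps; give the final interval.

[0.5, 0.75]

m = 0.5, p(m) = -2.375 (−); new bracket [0.5, 1]
m = 0.75, p(m) = 0.851562 (+); new bracket [0.5, 0.75]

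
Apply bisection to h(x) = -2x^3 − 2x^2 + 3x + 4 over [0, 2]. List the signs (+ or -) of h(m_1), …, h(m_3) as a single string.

+-+

h(1) = 3 > 0, so the root lies in [1, 2]
h(1.5) = -2.75 < 0, so the root lies in [1, 1.5]
h(1.25) = 0.71875 > 0, so the root lies in [1.25, 1.5]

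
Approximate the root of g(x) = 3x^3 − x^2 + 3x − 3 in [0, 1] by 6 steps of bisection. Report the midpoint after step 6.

0.765625

x = 0.5 gives g = -1.375, negative; keep [0.5, 1]
x = 0.75 gives g = -0.046875, negative; keep [0.75, 1]
x = 0.875 gives g = 0.869141, positive; keep [0.75, 0.875]
x = 0.8125 gives g = 0.3865, positive; keep [0.75, 0.8125]
x = 0.78125 gives g = 0.1639, positive; keep [0.75, 0.78125]
x = 0.765625 gives g = 0.0571, positive; keep [0.75, 0.765625]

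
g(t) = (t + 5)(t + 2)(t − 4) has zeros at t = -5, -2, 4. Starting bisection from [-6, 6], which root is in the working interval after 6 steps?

4

t = 0 gives g = -40, negative; keep [0, 6]
t = 3 gives g = -40, negative; keep [3, 6]
t = 4.5 gives g = 30.875, positive; keep [3, 4.5]
t = 3.75 gives g = -12.5781, negative; keep [3.75, 4.5]
t = 4.125 gives g = 6.9863, positive; keep [3.75, 4.125]
t = 3.9375 gives g = -3.3167, negative; keep [3.9375, 4.125]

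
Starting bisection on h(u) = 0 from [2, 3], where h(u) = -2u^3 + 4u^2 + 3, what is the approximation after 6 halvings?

h(2.5) = -3.25 < 0, so the root lies in [2, 2.5]
h(2.25) = 0.46875 > 0, so the root lies in [2.25, 2.5]
h(2.375) = -1.230469 < 0, so the root lies in [2.25, 2.375]
h(2.3125) = -0.3423 < 0, so the root lies in [2.25, 2.3125]
h(2.28125) = 0.0727 > 0, so the root lies in [2.28125, 2.3125]
h(2.296875) = -0.1324 < 0, so the root lies in [2.28125, 2.296875]

2.296875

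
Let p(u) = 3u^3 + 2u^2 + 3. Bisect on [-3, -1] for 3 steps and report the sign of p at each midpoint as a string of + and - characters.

midpoint -2: p = -13 < 0 → [-2, -1]
midpoint -1.5: p = -2.625 < 0 → [-1.5, -1]
midpoint -1.25: p = 0.265625 > 0 → [-1.5, -1.25]

--+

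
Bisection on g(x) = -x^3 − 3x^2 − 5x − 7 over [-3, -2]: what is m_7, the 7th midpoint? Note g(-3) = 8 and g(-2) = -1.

m = -2.5, g(m) = 2.375 (+); new bracket [-2.5, -2]
m = -2.25, g(m) = 0.453125 (+); new bracket [-2.25, -2]
m = -2.125, g(m) = -0.326172 (−); new bracket [-2.25, -2.125]
m = -2.1875, g(m) = 0.0496 (+); new bracket [-2.1875, -2.125]
m = -2.15625, g(m) = -0.1417 (−); new bracket [-2.1875, -2.15625]
m = -2.171875, g(m) = -0.0469 (−); new bracket [-2.1875, -2.171875]
m = -2.1796875, g(m) = 0.0011 (+); new bracket [-2.1796875, -2.171875]

-2.1796875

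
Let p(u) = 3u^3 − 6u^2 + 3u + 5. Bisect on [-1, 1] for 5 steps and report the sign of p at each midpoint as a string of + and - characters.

++-+-

p(0) = 5 > 0, so the root lies in [-1, 0]
p(-0.5) = 1.625 > 0, so the root lies in [-1, -0.5]
p(-0.75) = -1.890625 < 0, so the root lies in [-0.75, -0.5]
p(-0.625) = 0.0488 > 0, so the root lies in [-0.75, -0.625]
p(-0.6875) = -0.8733 < 0, so the root lies in [-0.6875, -0.625]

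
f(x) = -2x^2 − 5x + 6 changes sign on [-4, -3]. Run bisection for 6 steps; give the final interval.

midpoint -3.5: f = -1 < 0 → [-3.5, -3]
midpoint -3.25: f = 1.125 > 0 → [-3.5, -3.25]
midpoint -3.375: f = 0.09375 > 0 → [-3.5, -3.375]
midpoint -3.4375: f = -0.4453 < 0 → [-3.4375, -3.375]
midpoint -3.40625: f = -0.1738 < 0 → [-3.40625, -3.375]
midpoint -3.390625: f = -0.0396 < 0 → [-3.390625, -3.375]

[-3.390625, -3.375]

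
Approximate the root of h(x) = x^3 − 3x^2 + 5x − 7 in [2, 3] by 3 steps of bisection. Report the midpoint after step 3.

2.125

h(2.5) = 2.375 > 0, so the root lies in [2, 2.5]
h(2.25) = 0.453125 > 0, so the root lies in [2, 2.25]
h(2.125) = -0.326172 < 0, so the root lies in [2.125, 2.25]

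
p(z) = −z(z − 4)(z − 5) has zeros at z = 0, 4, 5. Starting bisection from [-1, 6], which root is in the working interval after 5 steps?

0

p(2.5) = -9.375 < 0, so the root lies in [-1, 2.5]
p(0.75) = -10.359375 < 0, so the root lies in [-1, 0.75]
p(-0.125) = 2.642578 > 0, so the root lies in [-0.125, 0.75]
p(0.3125) = -5.4016 < 0, so the root lies in [-0.125, 0.3125]
p(0.09375) = -1.7967 < 0, so the root lies in [-0.125, 0.09375]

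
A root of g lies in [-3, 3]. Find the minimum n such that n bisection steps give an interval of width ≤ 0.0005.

14

Width after n steps is 6/2^n. Need 2^n ≥ 6/0.0005 = 12000.
2^13 = 8192 < 12000 ≤ 2^14 = 16384, so n = 14.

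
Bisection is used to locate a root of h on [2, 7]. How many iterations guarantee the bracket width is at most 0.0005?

Width after n steps is 5/2^n. Need 2^n ≥ 5/0.0005 = 10000.
2^13 = 8192 < 10000 ≤ 2^14 = 16384, so n = 14.

14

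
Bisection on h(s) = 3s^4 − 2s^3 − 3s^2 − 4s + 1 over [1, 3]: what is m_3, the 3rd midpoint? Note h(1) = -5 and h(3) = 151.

1.75

h(2) = 13 > 0, so the root lies in [1, 2]
h(1.5) = -3.3125 < 0, so the root lies in [1.5, 2]
h(1.75) = 2.230469 > 0, so the root lies in [1.5, 1.75]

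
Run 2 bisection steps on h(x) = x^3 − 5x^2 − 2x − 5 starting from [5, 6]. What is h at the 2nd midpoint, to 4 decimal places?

m = 5.5, h(m) = -0.875 (−); new bracket [5.5, 6]
m = 5.75, h(m) = 8.296875 (+); new bracket [5.5, 5.75]

8.2969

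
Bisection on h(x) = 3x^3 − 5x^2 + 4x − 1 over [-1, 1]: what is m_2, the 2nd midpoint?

0.5

x = 0 gives h = -1, negative; keep [0, 1]
x = 0.5 gives h = 0.125, positive; keep [0, 0.5]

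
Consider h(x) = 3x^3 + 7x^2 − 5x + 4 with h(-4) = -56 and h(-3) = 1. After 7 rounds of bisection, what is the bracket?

[-3.03125, -3.0234375]

x = -3.5 gives h = -21.375, negative; keep [-3.5, -3]
x = -3.25 gives h = -8.796875, negative; keep [-3.25, -3]
x = -3.125 gives h = -3.568359, negative; keep [-3.125, -3]
x = -3.0625 gives h = -1.2039, negative; keep [-3.0625, -3]
x = -3.03125 gives h = -0.0821, negative; keep [-3.03125, -3]
x = -3.015625 gives h = 0.4639, positive; keep [-3.03125, -3.015625]
x = -3.0234375 gives h = 0.1921, positive; keep [-3.03125, -3.0234375]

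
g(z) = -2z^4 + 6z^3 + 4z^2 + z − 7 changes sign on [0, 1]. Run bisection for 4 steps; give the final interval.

midpoint 0.5: g = -4.875 < 0 → [0.5, 1]
midpoint 0.75: g = -2.101562 < 0 → [0.75, 1]
midpoint 0.875: g = -0.215332 < 0 → [0.875, 1]
midpoint 0.9375: g = 0.852 > 0 → [0.875, 0.9375]

[0.875, 0.9375]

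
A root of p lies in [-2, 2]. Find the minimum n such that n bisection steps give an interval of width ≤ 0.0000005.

23

Width after n steps is 4/2^n. Need 2^n ≥ 4/0.0000005 = 8000000.
2^22 = 4194304 < 8000000 ≤ 2^23 = 8388608, so n = 23.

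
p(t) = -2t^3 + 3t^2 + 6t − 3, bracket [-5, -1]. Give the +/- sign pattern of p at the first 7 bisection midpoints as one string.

p(-3) = 60 > 0, so the root lies in [-3, -1]
p(-2) = 13 > 0, so the root lies in [-2, -1]
p(-1.5) = 1.5 > 0, so the root lies in [-1.5, -1]
p(-1.25) = -1.9062 < 0, so the root lies in [-1.5, -1.25]
p(-1.375) = -0.3789 < 0, so the root lies in [-1.5, -1.375]
p(-1.4375) = 0.5151 > 0, so the root lies in [-1.4375, -1.375]
p(-1.40625) = 0.0569 > 0, so the root lies in [-1.40625, -1.375]

+++--++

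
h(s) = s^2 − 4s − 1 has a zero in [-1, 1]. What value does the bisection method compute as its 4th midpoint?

-0.125

m = 0, h(m) = -1 (−); new bracket [-1, 0]
m = -0.5, h(m) = 1.25 (+); new bracket [-0.5, 0]
m = -0.25, h(m) = 0.0625 (+); new bracket [-0.25, 0]
m = -0.125, h(m) = -0.4844 (−); new bracket [-0.25, -0.125]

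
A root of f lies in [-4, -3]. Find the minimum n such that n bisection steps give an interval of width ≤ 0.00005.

15

Width after n steps is 1/2^n. Need 2^n ≥ 1/0.00005 = 20000.
2^14 = 16384 < 20000 ≤ 2^15 = 32768, so n = 15.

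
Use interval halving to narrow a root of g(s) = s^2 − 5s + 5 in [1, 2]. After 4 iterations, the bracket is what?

g(1.5) = -0.25 < 0, so the root lies in [1, 1.5]
g(1.25) = 0.3125 > 0, so the root lies in [1.25, 1.5]
g(1.375) = 0.015625 > 0, so the root lies in [1.375, 1.5]
g(1.4375) = -0.1211 < 0, so the root lies in [1.375, 1.4375]

[1.375, 1.4375]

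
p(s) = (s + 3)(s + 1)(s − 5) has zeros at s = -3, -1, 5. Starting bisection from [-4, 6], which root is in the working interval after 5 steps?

5

s = 1 gives p = -32, negative; keep [1, 6]
s = 3.5 gives p = -43.875, negative; keep [3.5, 6]
s = 4.75 gives p = -11.140625, negative; keep [4.75, 6]
s = 5.375 gives p = 20.0215, positive; keep [4.75, 5.375]
s = 5.0625 gives p = 3.0549, positive; keep [4.75, 5.0625]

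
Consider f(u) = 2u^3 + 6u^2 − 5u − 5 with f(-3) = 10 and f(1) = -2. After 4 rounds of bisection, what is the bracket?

midpoint -1: f = 4 > 0 → [-1, 1]
midpoint 0: f = -5 < 0 → [-1, 0]
midpoint -0.5: f = -1.25 < 0 → [-1, -0.5]
midpoint -0.75: f = 1.2812 > 0 → [-0.75, -0.5]

[-0.75, -0.5]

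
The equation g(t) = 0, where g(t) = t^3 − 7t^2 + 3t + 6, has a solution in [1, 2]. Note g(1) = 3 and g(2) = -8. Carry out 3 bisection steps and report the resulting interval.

t = 1.5 gives g = -1.875, negative; keep [1, 1.5]
t = 1.25 gives g = 0.765625, positive; keep [1.25, 1.5]
t = 1.375 gives g = -0.509766, negative; keep [1.25, 1.375]

[1.25, 1.375]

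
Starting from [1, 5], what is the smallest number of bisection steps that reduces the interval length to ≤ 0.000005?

20

Width after n steps is 4/2^n. Need 2^n ≥ 4/0.000005 = 800000.
2^19 = 524288 < 800000 ≤ 2^20 = 1048576, so n = 20.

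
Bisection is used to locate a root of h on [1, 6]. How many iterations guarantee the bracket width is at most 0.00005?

17

Width after n steps is 5/2^n. Need 2^n ≥ 5/0.00005 = 100000.
2^16 = 65536 < 100000 ≤ 2^17 = 131072, so n = 17.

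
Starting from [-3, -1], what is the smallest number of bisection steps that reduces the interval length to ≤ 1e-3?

11

Width after n steps is 2/2^n. Need 2^n ≥ 2/1e-3 = 2000.
2^10 = 1024 < 2000 ≤ 2^11 = 2048, so n = 11.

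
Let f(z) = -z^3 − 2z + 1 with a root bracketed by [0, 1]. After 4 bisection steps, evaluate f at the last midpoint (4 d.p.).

0.0413

m = 0.5, f(m) = -0.125 (−); new bracket [0, 0.5]
m = 0.25, f(m) = 0.484375 (+); new bracket [0.25, 0.5]
m = 0.375, f(m) = 0.197266 (+); new bracket [0.375, 0.5]
m = 0.4375, f(m) = 0.0413 (+); new bracket [0.4375, 0.5]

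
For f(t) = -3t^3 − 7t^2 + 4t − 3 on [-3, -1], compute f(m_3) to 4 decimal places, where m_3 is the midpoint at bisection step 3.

t = -2 gives f = -15, negative; keep [-3, -2]
t = -2.5 gives f = -9.875, negative; keep [-3, -2.5]
t = -2.75 gives f = -4.546875, negative; keep [-3, -2.75]

-4.5469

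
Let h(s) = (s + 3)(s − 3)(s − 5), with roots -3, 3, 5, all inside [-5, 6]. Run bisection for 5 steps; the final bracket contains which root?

-3

midpoint 0.5: h = 39.375 > 0 → [-5, 0.5]
midpoint -2.25: h = 28.546875 > 0 → [-5, -2.25]
midpoint -3.625: h = -35.712891 < 0 → [-3.625, -2.25]
midpoint -2.9375: h = 2.9456 > 0 → [-3.625, -2.9375]
midpoint -3.28125: h = -14.6297 < 0 → [-3.28125, -2.9375]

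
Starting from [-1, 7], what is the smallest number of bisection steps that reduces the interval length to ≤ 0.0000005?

24

Width after n steps is 8/2^n. Need 2^n ≥ 8/0.0000005 = 16000000.
2^23 = 8388608 < 16000000 ≤ 2^24 = 16777216, so n = 24.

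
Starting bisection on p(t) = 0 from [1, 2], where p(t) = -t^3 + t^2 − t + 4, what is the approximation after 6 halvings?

p(1.5) = 1.375 > 0, so the root lies in [1.5, 2]
p(1.75) = -0.046875 < 0, so the root lies in [1.5, 1.75]
p(1.625) = 0.724609 > 0, so the root lies in [1.625, 1.75]
p(1.6875) = 0.3547 > 0, so the root lies in [1.6875, 1.75]
p(1.71875) = 0.158 > 0, so the root lies in [1.71875, 1.75]
p(1.734375) = 0.0566 > 0, so the root lies in [1.734375, 1.75]

1.734375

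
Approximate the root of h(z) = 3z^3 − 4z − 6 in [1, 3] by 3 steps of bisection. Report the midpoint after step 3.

h(2) = 10 > 0, so the root lies in [1, 2]
h(1.5) = -1.875 < 0, so the root lies in [1.5, 2]
h(1.75) = 3.078125 > 0, so the root lies in [1.5, 1.75]

1.75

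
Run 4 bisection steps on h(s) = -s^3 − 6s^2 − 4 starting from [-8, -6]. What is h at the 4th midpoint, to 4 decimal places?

0.6895

s = -7 gives h = 45, positive; keep [-7, -6]
s = -6.5 gives h = 17.125, positive; keep [-6.5, -6]
s = -6.25 gives h = 5.765625, positive; keep [-6.25, -6]
s = -6.125 gives h = 0.6895, positive; keep [-6.125, -6]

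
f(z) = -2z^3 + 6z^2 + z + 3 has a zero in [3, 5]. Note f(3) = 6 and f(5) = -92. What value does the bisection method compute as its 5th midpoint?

m = 4, f(m) = -25 (−); new bracket [3, 4]
m = 3.5, f(m) = -5.75 (−); new bracket [3, 3.5]
m = 3.25, f(m) = 0.96875 (+); new bracket [3.25, 3.5]
m = 3.375, f(m) = -2.168 (−); new bracket [3.25, 3.375]
m = 3.3125, f(m) = -0.5454 (−); new bracket [3.25, 3.3125]

3.3125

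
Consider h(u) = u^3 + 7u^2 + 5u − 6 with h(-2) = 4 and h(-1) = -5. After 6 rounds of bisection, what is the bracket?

[-1.625, -1.609375]

m = -1.5, h(m) = -1.125 (−); new bracket [-2, -1.5]
m = -1.75, h(m) = 1.328125 (+); new bracket [-1.75, -1.5]
m = -1.625, h(m) = 0.068359 (+); new bracket [-1.625, -1.5]
m = -1.5625, h(m) = -0.5374 (−); new bracket [-1.625, -1.5625]
m = -1.59375, h(m) = -0.2367 (−); new bracket [-1.625, -1.59375]
m = -1.609375, h(m) = -0.0847 (−); new bracket [-1.625, -1.609375]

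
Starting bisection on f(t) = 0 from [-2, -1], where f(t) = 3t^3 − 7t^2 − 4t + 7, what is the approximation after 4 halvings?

f(-1.5) = -12.875 < 0, so the root lies in [-1.5, -1]
f(-1.25) = -4.796875 < 0, so the root lies in [-1.25, -1]
f(-1.125) = -1.630859 < 0, so the root lies in [-1.125, -1]
f(-1.0625) = -0.2507 < 0, so the root lies in [-1.0625, -1]

-1.0625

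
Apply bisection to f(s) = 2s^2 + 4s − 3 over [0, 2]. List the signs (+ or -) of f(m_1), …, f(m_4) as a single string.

midpoint 1: f = 3 > 0 → [0, 1]
midpoint 0.5: f = -0.5 < 0 → [0.5, 1]
midpoint 0.75: f = 1.125 > 0 → [0.5, 0.75]
midpoint 0.625: f = 0.2812 > 0 → [0.5, 0.625]

+-++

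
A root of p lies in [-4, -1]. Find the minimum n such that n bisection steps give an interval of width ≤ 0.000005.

Width after n steps is 3/2^n. Need 2^n ≥ 3/0.000005 = 600000.
2^19 = 524288 < 600000 ≤ 2^20 = 1048576, so n = 20.

20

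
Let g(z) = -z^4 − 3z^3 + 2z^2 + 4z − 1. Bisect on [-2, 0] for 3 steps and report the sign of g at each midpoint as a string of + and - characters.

z = -1 gives g = -1, negative; keep [-2, -1]
z = -1.5 gives g = 2.5625, positive; keep [-1.5, -1]
z = -1.25 gives g = 0.542969, positive; keep [-1.25, -1]

-++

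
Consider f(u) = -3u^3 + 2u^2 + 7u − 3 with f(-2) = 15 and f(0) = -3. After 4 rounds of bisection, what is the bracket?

[-1.5, -1.375]

f(-1) = -5 < 0, so the root lies in [-2, -1]
f(-1.5) = 1.125 > 0, so the root lies in [-1.5, -1]
f(-1.25) = -2.765625 < 0, so the root lies in [-1.5, -1.25]
f(-1.375) = -1.0449 < 0, so the root lies in [-1.5, -1.375]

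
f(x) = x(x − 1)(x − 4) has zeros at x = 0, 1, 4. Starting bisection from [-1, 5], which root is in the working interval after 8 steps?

x = 2 gives f = -4, negative; keep [2, 5]
x = 3.5 gives f = -4.375, negative; keep [3.5, 5]
x = 4.25 gives f = 3.453125, positive; keep [3.5, 4.25]
x = 3.875 gives f = -1.3926, negative; keep [3.875, 4.25]
x = 4.0625 gives f = 0.7776, positive; keep [3.875, 4.0625]
x = 3.96875 gives f = -0.3682, negative; keep [3.96875, 4.0625]
x = 4.015625 gives f = 0.1892, positive; keep [3.96875, 4.015625]
x = 3.9921875 gives f = -0.0933, negative; keep [3.9921875, 4.015625]

4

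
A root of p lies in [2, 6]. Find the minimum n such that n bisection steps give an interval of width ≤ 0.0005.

13

Width after n steps is 4/2^n. Need 2^n ≥ 4/0.0005 = 8000.
2^12 = 4096 < 8000 ≤ 2^13 = 8192, so n = 13.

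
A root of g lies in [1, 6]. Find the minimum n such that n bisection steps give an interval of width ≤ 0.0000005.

24

Width after n steps is 5/2^n. Need 2^n ≥ 5/0.0000005 = 10000000.
2^23 = 8388608 < 10000000 ≤ 2^24 = 16777216, so n = 24.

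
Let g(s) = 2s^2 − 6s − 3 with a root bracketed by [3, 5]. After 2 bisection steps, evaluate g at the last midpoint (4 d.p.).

midpoint 4: g = 5 > 0 → [3, 4]
midpoint 3.5: g = 0.5 > 0 → [3, 3.5]

0.5000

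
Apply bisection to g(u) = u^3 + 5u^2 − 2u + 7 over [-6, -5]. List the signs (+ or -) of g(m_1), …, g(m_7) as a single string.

u = -5.5 gives g = 2.875, positive; keep [-6, -5.5]
u = -5.75 gives g = -6.296875, negative; keep [-5.75, -5.5]
u = -5.625 gives g = -1.525391, negative; keep [-5.625, -5.5]
u = -5.5625 gives g = 0.7205, positive; keep [-5.625, -5.5625]
u = -5.59375 gives g = -0.391, negative; keep [-5.59375, -5.5625]
u = -5.578125 gives g = 0.1676, positive; keep [-5.59375, -5.578125]
u = -5.5859375 gives g = -0.111, negative; keep [-5.5859375, -5.578125]

+--+-+-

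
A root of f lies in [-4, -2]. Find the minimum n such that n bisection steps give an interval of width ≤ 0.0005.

Width after n steps is 2/2^n. Need 2^n ≥ 2/0.0005 = 4000.
2^11 = 2048 < 4000 ≤ 2^12 = 4096, so n = 12.

12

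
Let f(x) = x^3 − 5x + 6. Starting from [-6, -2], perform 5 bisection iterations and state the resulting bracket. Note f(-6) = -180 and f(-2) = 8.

[-2.75, -2.625]

m = -4, f(m) = -38 (−); new bracket [-4, -2]
m = -3, f(m) = -6 (−); new bracket [-3, -2]
m = -2.5, f(m) = 2.875 (+); new bracket [-3, -2.5]
m = -2.75, f(m) = -1.0469 (−); new bracket [-2.75, -2.5]
m = -2.625, f(m) = 1.0371 (+); new bracket [-2.75, -2.625]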